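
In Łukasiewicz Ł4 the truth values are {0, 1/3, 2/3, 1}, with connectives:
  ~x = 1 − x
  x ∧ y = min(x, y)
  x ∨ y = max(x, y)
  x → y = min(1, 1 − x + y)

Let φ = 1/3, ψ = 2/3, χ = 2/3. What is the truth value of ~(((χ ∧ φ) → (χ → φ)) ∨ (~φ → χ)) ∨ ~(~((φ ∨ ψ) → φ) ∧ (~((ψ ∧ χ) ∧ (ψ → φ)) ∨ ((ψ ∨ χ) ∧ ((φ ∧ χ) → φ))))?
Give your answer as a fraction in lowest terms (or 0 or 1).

χ ∧ φ = 2/3 ∧ 1/3 = 1/3
χ → φ = 2/3 → 1/3 = 2/3
(χ ∧ φ) → (χ → φ) = 1/3 → 2/3 = 1
~φ = ~1/3 = 2/3
~φ → χ = 2/3 → 2/3 = 1
((χ ∧ φ) → (χ → φ)) ∨ (~φ → χ) = 1 ∨ 1 = 1
~(((χ ∧ φ) → (χ → φ)) ∨ (~φ → χ)) = ~1 = 0
φ ∨ ψ = 1/3 ∨ 2/3 = 2/3
(φ ∨ ψ) → φ = 2/3 → 1/3 = 2/3
~((φ ∨ ψ) → φ) = ~2/3 = 1/3
ψ ∧ χ = 2/3 ∧ 2/3 = 2/3
ψ → φ = 2/3 → 1/3 = 2/3
(ψ ∧ χ) ∧ (ψ → φ) = 2/3 ∧ 2/3 = 2/3
~((ψ ∧ χ) ∧ (ψ → φ)) = ~2/3 = 1/3
ψ ∨ χ = 2/3 ∨ 2/3 = 2/3
φ ∧ χ = 1/3 ∧ 2/3 = 1/3
(φ ∧ χ) → φ = 1/3 → 1/3 = 1
(ψ ∨ χ) ∧ ((φ ∧ χ) → φ) = 2/3 ∧ 1 = 2/3
~((ψ ∧ χ) ∧ (ψ → φ)) ∨ ((ψ ∨ χ) ∧ ((φ ∧ χ) → φ)) = 1/3 ∨ 2/3 = 2/3
~((φ ∨ ψ) → φ) ∧ (~((ψ ∧ χ) ∧ (ψ → φ)) ∨ ((ψ ∨ χ) ∧ ((φ ∧ χ) → φ))) = 1/3 ∧ 2/3 = 1/3
~(~((φ ∨ ψ) → φ) ∧ (~((ψ ∧ χ) ∧ (ψ → φ)) ∨ ((ψ ∨ χ) ∧ ((φ ∧ χ) → φ)))) = ~1/3 = 2/3
~(((χ ∧ φ) → (χ → φ)) ∨ (~φ → χ)) ∨ ~(~((φ ∨ ψ) → φ) ∧ (~((ψ ∧ χ) ∧ (ψ → φ)) ∨ ((ψ ∨ χ) ∧ ((φ ∧ χ) → φ)))) = 0 ∨ 2/3 = 2/3

2/3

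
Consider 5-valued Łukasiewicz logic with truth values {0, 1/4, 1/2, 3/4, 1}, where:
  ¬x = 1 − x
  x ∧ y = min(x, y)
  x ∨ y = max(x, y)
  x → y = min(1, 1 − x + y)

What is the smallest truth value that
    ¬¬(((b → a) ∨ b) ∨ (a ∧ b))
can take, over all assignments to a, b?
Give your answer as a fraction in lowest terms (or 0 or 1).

Take a = 0, b = 1/2:
b → a = 1/2 → 0 = 1/2
(b → a) ∨ b = 1/2 ∨ 1/2 = 1/2
a ∧ b = 0 ∧ 1/2 = 0
((b → a) ∨ b) ∨ (a ∧ b) = 1/2 ∨ 0 = 1/2
¬(((b → a) ∨ b) ∨ (a ∧ b)) = ¬1/2 = 1/2
¬¬(((b → a) ∨ b) ∨ (a ∧ b)) = ¬1/2 = 1/2
No assignment yields a value below 1/2, so this is the minimum.

1/2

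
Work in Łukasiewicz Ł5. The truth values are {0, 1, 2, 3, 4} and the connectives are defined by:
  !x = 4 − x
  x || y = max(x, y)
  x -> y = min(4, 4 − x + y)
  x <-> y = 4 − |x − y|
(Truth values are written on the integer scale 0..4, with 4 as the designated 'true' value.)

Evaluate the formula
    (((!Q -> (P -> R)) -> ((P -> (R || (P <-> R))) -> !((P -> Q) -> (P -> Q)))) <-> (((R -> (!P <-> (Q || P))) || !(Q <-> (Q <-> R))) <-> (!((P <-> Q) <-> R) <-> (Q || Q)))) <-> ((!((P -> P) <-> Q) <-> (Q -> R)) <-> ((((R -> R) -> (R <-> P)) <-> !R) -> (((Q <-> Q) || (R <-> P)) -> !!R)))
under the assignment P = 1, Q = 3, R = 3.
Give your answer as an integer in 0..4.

3

!Q = !3 = 1
P -> R = 1 -> 3 = 4
!Q -> (P -> R) = 1 -> 4 = 4
P <-> R = 1 <-> 3 = 2
R || (P <-> R) = 3 || 2 = 3
P -> (R || (P <-> R)) = 1 -> 3 = 4
P -> Q = 1 -> 3 = 4
P -> Q = 1 -> 3 = 4
(P -> Q) -> (P -> Q) = 4 -> 4 = 4
!((P -> Q) -> (P -> Q)) = !4 = 0
(P -> (R || (P <-> R))) -> !((P -> Q) -> (P -> Q)) = 4 -> 0 = 0
(!Q -> (P -> R)) -> ((P -> (R || (P <-> R))) -> !((P -> Q) -> (P -> Q))) = 4 -> 0 = 0
!P = !1 = 3
Q || P = 3 || 1 = 3
!P <-> (Q || P) = 3 <-> 3 = 4
R -> (!P <-> (Q || P)) = 3 -> 4 = 4
Q <-> R = 3 <-> 3 = 4
Q <-> (Q <-> R) = 3 <-> 4 = 3
!(Q <-> (Q <-> R)) = !3 = 1
(R -> (!P <-> (Q || P))) || !(Q <-> (Q <-> R)) = 4 || 1 = 4
P <-> Q = 1 <-> 3 = 2
(P <-> Q) <-> R = 2 <-> 3 = 3
!((P <-> Q) <-> R) = !3 = 1
Q || Q = 3 || 3 = 3
!((P <-> Q) <-> R) <-> (Q || Q) = 1 <-> 3 = 2
((R -> (!P <-> (Q || P))) || !(Q <-> (Q <-> R))) <-> (!((P <-> Q) <-> R) <-> (Q || Q)) = 4 <-> 2 = 2
((!Q -> (P -> R)) -> ((P -> (R || (P <-> R))) -> !((P -> Q) -> (P -> Q)))) <-> (((R -> (!P <-> (Q || P))) || !(Q <-> (Q <-> R))) <-> (!((P <-> Q) <-> R) <-> (Q || Q))) = 0 <-> 2 = 2
P -> P = 1 -> 1 = 4
(P -> P) <-> Q = 4 <-> 3 = 3
!((P -> P) <-> Q) = !3 = 1
Q -> R = 3 -> 3 = 4
!((P -> P) <-> Q) <-> (Q -> R) = 1 <-> 4 = 1
R -> R = 3 -> 3 = 4
R <-> P = 3 <-> 1 = 2
(R -> R) -> (R <-> P) = 4 -> 2 = 2
!R = !3 = 1
((R -> R) -> (R <-> P)) <-> !R = 2 <-> 1 = 3
Q <-> Q = 3 <-> 3 = 4
R <-> P = 3 <-> 1 = 2
(Q <-> Q) || (R <-> P) = 4 || 2 = 4
!R = !3 = 1
!!R = !1 = 3
((Q <-> Q) || (R <-> P)) -> !!R = 4 -> 3 = 3
(((R -> R) -> (R <-> P)) <-> !R) -> (((Q <-> Q) || (R <-> P)) -> !!R) = 3 -> 3 = 4
(!((P -> P) <-> Q) <-> (Q -> R)) <-> ((((R -> R) -> (R <-> P)) <-> !R) -> (((Q <-> Q) || (R <-> P)) -> !!R)) = 1 <-> 4 = 1
(((!Q -> (P -> R)) -> ((P -> (R || (P <-> R))) -> !((P -> Q) -> (P -> Q)))) <-> (((R -> (!P <-> (Q || P))) || !(Q <-> (Q <-> R))) <-> (!((P <-> Q) <-> R) <-> (Q || Q)))) <-> ((!((P -> P) <-> Q) <-> (Q -> R)) <-> ((((R -> R) -> (R <-> P)) <-> !R) -> (((Q <-> Q) || (R <-> P)) -> !!R))) = 2 <-> 1 = 3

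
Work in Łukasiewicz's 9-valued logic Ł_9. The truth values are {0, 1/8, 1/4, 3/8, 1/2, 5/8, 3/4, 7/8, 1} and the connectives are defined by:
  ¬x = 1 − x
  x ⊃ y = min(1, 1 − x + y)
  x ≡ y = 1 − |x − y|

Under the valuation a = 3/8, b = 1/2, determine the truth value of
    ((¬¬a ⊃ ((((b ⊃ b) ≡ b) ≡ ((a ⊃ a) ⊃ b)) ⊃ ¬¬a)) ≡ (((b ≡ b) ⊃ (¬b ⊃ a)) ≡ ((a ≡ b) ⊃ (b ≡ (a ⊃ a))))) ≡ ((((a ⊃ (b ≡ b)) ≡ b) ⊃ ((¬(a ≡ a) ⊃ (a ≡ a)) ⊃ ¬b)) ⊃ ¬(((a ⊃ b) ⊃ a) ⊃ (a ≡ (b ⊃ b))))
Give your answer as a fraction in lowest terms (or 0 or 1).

1/4

¬a = ¬3/8 = 5/8
¬¬a = ¬5/8 = 3/8
b ⊃ b = 1/2 ⊃ 1/2 = 1
(b ⊃ b) ≡ b = 1 ≡ 1/2 = 1/2
a ⊃ a = 3/8 ⊃ 3/8 = 1
(a ⊃ a) ⊃ b = 1 ⊃ 1/2 = 1/2
((b ⊃ b) ≡ b) ≡ ((a ⊃ a) ⊃ b) = 1/2 ≡ 1/2 = 1
¬a = ¬3/8 = 5/8
¬¬a = ¬5/8 = 3/8
(((b ⊃ b) ≡ b) ≡ ((a ⊃ a) ⊃ b)) ⊃ ¬¬a = 1 ⊃ 3/8 = 3/8
¬¬a ⊃ ((((b ⊃ b) ≡ b) ≡ ((a ⊃ a) ⊃ b)) ⊃ ¬¬a) = 3/8 ⊃ 3/8 = 1
b ≡ b = 1/2 ≡ 1/2 = 1
¬b = ¬1/2 = 1/2
¬b ⊃ a = 1/2 ⊃ 3/8 = 7/8
(b ≡ b) ⊃ (¬b ⊃ a) = 1 ⊃ 7/8 = 7/8
a ≡ b = 3/8 ≡ 1/2 = 7/8
a ⊃ a = 3/8 ⊃ 3/8 = 1
b ≡ (a ⊃ a) = 1/2 ≡ 1 = 1/2
(a ≡ b) ⊃ (b ≡ (a ⊃ a)) = 7/8 ⊃ 1/2 = 5/8
((b ≡ b) ⊃ (¬b ⊃ a)) ≡ ((a ≡ b) ⊃ (b ≡ (a ⊃ a))) = 7/8 ≡ 5/8 = 3/4
(¬¬a ⊃ ((((b ⊃ b) ≡ b) ≡ ((a ⊃ a) ⊃ b)) ⊃ ¬¬a)) ≡ (((b ≡ b) ⊃ (¬b ⊃ a)) ≡ ((a ≡ b) ⊃ (b ≡ (a ⊃ a)))) = 1 ≡ 3/4 = 3/4
b ≡ b = 1/2 ≡ 1/2 = 1
a ⊃ (b ≡ b) = 3/8 ⊃ 1 = 1
(a ⊃ (b ≡ b)) ≡ b = 1 ≡ 1/2 = 1/2
a ≡ a = 3/8 ≡ 3/8 = 1
¬(a ≡ a) = ¬1 = 0
a ≡ a = 3/8 ≡ 3/8 = 1
¬(a ≡ a) ⊃ (a ≡ a) = 0 ⊃ 1 = 1
¬b = ¬1/2 = 1/2
(¬(a ≡ a) ⊃ (a ≡ a)) ⊃ ¬b = 1 ⊃ 1/2 = 1/2
((a ⊃ (b ≡ b)) ≡ b) ⊃ ((¬(a ≡ a) ⊃ (a ≡ a)) ⊃ ¬b) = 1/2 ⊃ 1/2 = 1
a ⊃ b = 3/8 ⊃ 1/2 = 1
(a ⊃ b) ⊃ a = 1 ⊃ 3/8 = 3/8
b ⊃ b = 1/2 ⊃ 1/2 = 1
a ≡ (b ⊃ b) = 3/8 ≡ 1 = 3/8
((a ⊃ b) ⊃ a) ⊃ (a ≡ (b ⊃ b)) = 3/8 ⊃ 3/8 = 1
¬(((a ⊃ b) ⊃ a) ⊃ (a ≡ (b ⊃ b))) = ¬1 = 0
(((a ⊃ (b ≡ b)) ≡ b) ⊃ ((¬(a ≡ a) ⊃ (a ≡ a)) ⊃ ¬b)) ⊃ ¬(((a ⊃ b) ⊃ a) ⊃ (a ≡ (b ⊃ b))) = 1 ⊃ 0 = 0
((¬¬a ⊃ ((((b ⊃ b) ≡ b) ≡ ((a ⊃ a) ⊃ b)) ⊃ ¬¬a)) ≡ (((b ≡ b) ⊃ (¬b ⊃ a)) ≡ ((a ≡ b) ⊃ (b ≡ (a ⊃ a))))) ≡ ((((a ⊃ (b ≡ b)) ≡ b) ⊃ ((¬(a ≡ a) ⊃ (a ≡ a)) ⊃ ¬b)) ⊃ ¬(((a ⊃ b) ⊃ a) ⊃ (a ≡ (b ⊃ b)))) = 3/4 ≡ 0 = 1/4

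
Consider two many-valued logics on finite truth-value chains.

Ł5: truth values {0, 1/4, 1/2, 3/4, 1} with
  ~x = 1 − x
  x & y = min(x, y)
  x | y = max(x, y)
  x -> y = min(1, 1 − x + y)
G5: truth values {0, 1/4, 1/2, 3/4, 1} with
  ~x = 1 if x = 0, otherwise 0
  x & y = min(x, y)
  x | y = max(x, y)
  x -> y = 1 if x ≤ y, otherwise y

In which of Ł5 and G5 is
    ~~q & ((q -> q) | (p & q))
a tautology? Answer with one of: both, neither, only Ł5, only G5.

In Ł5: at p = 0, q = 0 the value is 0 — not a tautology.
In G5: at p = 0, q = 0 the value is 0 — not a tautology.

neither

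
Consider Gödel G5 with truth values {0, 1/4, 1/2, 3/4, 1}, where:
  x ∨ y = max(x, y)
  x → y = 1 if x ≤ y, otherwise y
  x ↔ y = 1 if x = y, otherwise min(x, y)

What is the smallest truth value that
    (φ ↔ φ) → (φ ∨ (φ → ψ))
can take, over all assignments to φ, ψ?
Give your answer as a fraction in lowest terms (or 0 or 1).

Take φ = 1/4, ψ = 0:
φ ↔ φ = 1/4 ↔ 1/4 = 1
φ → ψ = 1/4 → 0 = 0
φ ∨ (φ → ψ) = 1/4 ∨ 0 = 1/4
(φ ↔ φ) → (φ ∨ (φ → ψ)) = 1 → 1/4 = 1/4
No assignment yields a value below 1/4, so this is the minimum.

1/4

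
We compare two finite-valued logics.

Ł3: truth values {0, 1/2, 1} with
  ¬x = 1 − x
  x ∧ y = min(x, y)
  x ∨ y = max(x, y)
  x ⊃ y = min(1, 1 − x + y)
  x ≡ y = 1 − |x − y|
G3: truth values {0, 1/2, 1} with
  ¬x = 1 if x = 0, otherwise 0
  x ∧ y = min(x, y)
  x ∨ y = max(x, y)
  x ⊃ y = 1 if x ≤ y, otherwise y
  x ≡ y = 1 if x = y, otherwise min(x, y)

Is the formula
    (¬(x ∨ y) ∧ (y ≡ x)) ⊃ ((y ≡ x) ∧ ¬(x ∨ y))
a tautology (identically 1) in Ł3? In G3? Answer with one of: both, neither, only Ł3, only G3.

In Ł3: every assignment gives 1 — tautology.
In G3: every assignment gives 1 — tautology.

both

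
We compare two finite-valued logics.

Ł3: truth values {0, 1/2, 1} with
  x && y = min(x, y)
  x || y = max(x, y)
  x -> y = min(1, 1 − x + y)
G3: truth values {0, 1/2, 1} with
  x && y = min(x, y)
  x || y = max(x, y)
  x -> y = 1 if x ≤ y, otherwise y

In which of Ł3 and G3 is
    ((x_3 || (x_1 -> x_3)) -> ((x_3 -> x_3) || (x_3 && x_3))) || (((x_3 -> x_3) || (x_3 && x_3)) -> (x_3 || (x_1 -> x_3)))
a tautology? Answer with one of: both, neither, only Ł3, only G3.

both

In Ł3: every assignment gives 1 — tautology.
In G3: every assignment gives 1 — tautology.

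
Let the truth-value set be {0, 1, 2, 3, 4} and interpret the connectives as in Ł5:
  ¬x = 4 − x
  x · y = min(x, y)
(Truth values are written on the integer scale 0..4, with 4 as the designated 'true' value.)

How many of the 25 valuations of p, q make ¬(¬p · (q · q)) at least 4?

9

value 4: 9 assignments (counts)
value 3: 7 assignments
value 2: 5 assignments
value 1: 3 assignments
value 0: 1 assignment
So 9 of the 25 assignments meet the threshold.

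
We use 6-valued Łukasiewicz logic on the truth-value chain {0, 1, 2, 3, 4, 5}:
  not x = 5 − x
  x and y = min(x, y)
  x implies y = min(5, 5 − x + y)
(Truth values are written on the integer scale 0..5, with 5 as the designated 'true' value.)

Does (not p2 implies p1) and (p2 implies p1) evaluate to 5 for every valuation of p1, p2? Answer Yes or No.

Counterexample: take p1 = 0, p2 = 0.
not p2 = not 0 = 5
not p2 implies p1 = 5 implies 0 = 0
p2 implies p1 = 0 implies 0 = 5
(not p2 implies p1) and (p2 implies p1) = 0 and 5 = 0
This gives 0 ≠ 5.

No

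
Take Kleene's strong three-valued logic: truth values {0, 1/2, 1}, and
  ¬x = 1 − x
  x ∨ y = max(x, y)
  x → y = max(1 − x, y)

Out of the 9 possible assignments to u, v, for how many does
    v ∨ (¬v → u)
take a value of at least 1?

u = 0, v = 0 ↦ 0  <
u = 0, v = 1/2 ↦ 1/2  <
u = 0, v = 1 ↦ 1  ≥
u = 1/2, v = 0 ↦ 1/2  <
u = 1/2, v = 1/2 ↦ 1/2  <
u = 1/2, v = 1 ↦ 1  ≥
u = 1, v = 0 ↦ 1  ≥
u = 1, v = 1/2 ↦ 1  ≥
u = 1, v = 1 ↦ 1  ≥
So 5 of the 9 assignments meet the threshold.

5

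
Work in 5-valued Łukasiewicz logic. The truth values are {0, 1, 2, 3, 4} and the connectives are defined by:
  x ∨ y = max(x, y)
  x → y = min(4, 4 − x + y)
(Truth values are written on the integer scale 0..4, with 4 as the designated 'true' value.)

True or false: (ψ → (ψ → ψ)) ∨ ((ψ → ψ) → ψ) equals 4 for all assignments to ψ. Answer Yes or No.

Yes

ψ = 0 ↦ 4
ψ = 1 ↦ 4
ψ = 2 ↦ 4
ψ = 3 ↦ 4
ψ = 4 ↦ 4
Every assignment gives a value ≥ 4.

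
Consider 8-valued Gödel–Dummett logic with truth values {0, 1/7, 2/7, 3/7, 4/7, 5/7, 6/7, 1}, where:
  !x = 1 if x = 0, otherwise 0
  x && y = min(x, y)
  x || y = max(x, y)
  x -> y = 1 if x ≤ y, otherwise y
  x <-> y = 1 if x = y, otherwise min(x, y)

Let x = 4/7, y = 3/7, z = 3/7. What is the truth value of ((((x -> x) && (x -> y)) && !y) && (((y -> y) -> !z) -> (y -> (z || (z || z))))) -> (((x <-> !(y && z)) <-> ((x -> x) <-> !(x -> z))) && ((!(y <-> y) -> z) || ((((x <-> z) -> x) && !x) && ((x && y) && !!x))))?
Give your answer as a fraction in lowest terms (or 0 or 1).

x -> x = 4/7 -> 4/7 = 1
x -> y = 4/7 -> 3/7 = 3/7
(x -> x) && (x -> y) = 1 && 3/7 = 3/7
!y = !3/7 = 0
((x -> x) && (x -> y)) && !y = 3/7 && 0 = 0
y -> y = 3/7 -> 3/7 = 1
!z = !3/7 = 0
(y -> y) -> !z = 1 -> 0 = 0
z || z = 3/7 || 3/7 = 3/7
z || (z || z) = 3/7 || 3/7 = 3/7
y -> (z || (z || z)) = 3/7 -> 3/7 = 1
((y -> y) -> !z) -> (y -> (z || (z || z))) = 0 -> 1 = 1
(((x -> x) && (x -> y)) && !y) && (((y -> y) -> !z) -> (y -> (z || (z || z)))) = 0 && 1 = 0
y && z = 3/7 && 3/7 = 3/7
!(y && z) = !3/7 = 0
x <-> !(y && z) = 4/7 <-> 0 = 0
x -> x = 4/7 -> 4/7 = 1
x -> z = 4/7 -> 3/7 = 3/7
!(x -> z) = !3/7 = 0
(x -> x) <-> !(x -> z) = 1 <-> 0 = 0
(x <-> !(y && z)) <-> ((x -> x) <-> !(x -> z)) = 0 <-> 0 = 1
y <-> y = 3/7 <-> 3/7 = 1
!(y <-> y) = !1 = 0
!(y <-> y) -> z = 0 -> 3/7 = 1
x <-> z = 4/7 <-> 3/7 = 3/7
(x <-> z) -> x = 3/7 -> 4/7 = 1
!x = !4/7 = 0
((x <-> z) -> x) && !x = 1 && 0 = 0
x && y = 4/7 && 3/7 = 3/7
!x = !4/7 = 0
!!x = !0 = 1
(x && y) && !!x = 3/7 && 1 = 3/7
(((x <-> z) -> x) && !x) && ((x && y) && !!x) = 0 && 3/7 = 0
(!(y <-> y) -> z) || ((((x <-> z) -> x) && !x) && ((x && y) && !!x)) = 1 || 0 = 1
((x <-> !(y && z)) <-> ((x -> x) <-> !(x -> z))) && ((!(y <-> y) -> z) || ((((x <-> z) -> x) && !x) && ((x && y) && !!x))) = 1 && 1 = 1
((((x -> x) && (x -> y)) && !y) && (((y -> y) -> !z) -> (y -> (z || (z || z))))) -> (((x <-> !(y && z)) <-> ((x -> x) <-> !(x -> z))) && ((!(y <-> y) -> z) || ((((x <-> z) -> x) && !x) && ((x && y) && !!x)))) = 0 -> 1 = 1

1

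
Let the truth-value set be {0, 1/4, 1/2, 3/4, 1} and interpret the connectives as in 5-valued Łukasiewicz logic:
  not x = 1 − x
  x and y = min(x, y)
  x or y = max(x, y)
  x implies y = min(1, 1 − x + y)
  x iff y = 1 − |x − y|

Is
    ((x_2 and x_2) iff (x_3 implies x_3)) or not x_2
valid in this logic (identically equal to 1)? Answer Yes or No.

No

Counterexample: take x_2 = 1/4, x_3 = 0.
x_2 and x_2 = 1/4 and 1/4 = 1/4
x_3 implies x_3 = 0 implies 0 = 1
(x_2 and x_2) iff (x_3 implies x_3) = 1/4 iff 1 = 1/4
not x_2 = not 1/4 = 3/4
((x_2 and x_2) iff (x_3 implies x_3)) or not x_2 = 1/4 or 3/4 = 3/4
This gives 3/4 ≠ 1.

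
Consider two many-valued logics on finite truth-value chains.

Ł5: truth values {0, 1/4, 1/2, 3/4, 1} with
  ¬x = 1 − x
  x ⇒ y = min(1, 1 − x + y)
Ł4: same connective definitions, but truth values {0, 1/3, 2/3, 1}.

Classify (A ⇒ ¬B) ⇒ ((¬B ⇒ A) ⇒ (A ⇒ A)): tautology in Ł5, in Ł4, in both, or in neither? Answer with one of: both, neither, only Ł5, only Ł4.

both

In Ł5: every assignment gives 1 — tautology.
In Ł4: every assignment gives 1 — tautology.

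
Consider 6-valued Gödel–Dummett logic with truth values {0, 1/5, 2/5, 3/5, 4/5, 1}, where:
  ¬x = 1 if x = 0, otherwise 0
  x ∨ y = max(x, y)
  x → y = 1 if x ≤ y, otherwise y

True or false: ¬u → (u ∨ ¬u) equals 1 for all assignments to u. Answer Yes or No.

Yes

u = 0 ↦ 1
u = 1/5 ↦ 1
u = 2/5 ↦ 1
u = 3/5 ↦ 1
u = 4/5 ↦ 1
u = 1 ↦ 1
Every assignment gives a value ≥ 1.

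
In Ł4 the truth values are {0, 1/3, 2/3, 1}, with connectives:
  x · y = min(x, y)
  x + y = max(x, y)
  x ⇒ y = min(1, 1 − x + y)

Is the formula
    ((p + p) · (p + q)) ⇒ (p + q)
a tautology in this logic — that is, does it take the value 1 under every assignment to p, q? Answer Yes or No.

Yes

p = 0, q = 0 ↦ 1
p = 0, q = 1/3 ↦ 1
p = 0, q = 2/3 ↦ 1
p = 0, q = 1 ↦ 1
p = 1/3, q = 0 ↦ 1
p = 1/3, q = 1/3 ↦ 1
p = 1/3, q = 2/3 ↦ 1
p = 1/3, q = 1 ↦ 1
p = 2/3, q = 0 ↦ 1
p = 2/3, q = 1/3 ↦ 1
p = 2/3, q = 2/3 ↦ 1
p = 2/3, q = 1 ↦ 1
p = 1, q = 0 ↦ 1
p = 1, q = 1/3 ↦ 1
p = 1, q = 2/3 ↦ 1
p = 1, q = 1 ↦ 1
Every assignment gives a value ≥ 1.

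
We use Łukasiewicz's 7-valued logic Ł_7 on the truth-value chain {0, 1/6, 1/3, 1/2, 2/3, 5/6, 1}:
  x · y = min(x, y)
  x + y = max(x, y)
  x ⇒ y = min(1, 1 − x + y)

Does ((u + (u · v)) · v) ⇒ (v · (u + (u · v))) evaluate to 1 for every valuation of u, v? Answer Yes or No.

Yes

At u = 1/6, v = 1, for instance:
u · v = 1/6 · 1 = 1/6
u + (u · v) = 1/6 + 1/6 = 1/6
(u + (u · v)) · v = 1/6 · 1 = 1/6
v · (u + (u · v)) = 1 · 1/6 = 1/6
((u + (u · v)) · v) ⇒ (v · (u + (u · v))) = 1/6 ⇒ 1/6 = 1
and checking the remaining 48 assignments likewise gives ≥ 1 in every case.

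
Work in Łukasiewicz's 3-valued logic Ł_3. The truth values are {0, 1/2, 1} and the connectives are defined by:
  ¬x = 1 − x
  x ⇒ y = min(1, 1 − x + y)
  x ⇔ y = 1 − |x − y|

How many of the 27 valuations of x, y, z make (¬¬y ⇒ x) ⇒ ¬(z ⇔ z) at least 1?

3

value 1: 3 assignments (counts)
value 1/2: 6 assignments
value 0: 18 assignments
So 3 of the 27 assignments meet the threshold.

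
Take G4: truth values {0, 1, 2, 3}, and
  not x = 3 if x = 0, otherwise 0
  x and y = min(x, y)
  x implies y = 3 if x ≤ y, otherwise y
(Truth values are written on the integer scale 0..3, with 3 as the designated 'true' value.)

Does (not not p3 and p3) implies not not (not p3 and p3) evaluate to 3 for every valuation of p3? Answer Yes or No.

Counterexample: take p3 = 1.
not p3 = not 1 = 0
not not p3 = not 0 = 3
not not p3 and p3 = 3 and 1 = 1
not p3 = not 1 = 0
not p3 and p3 = 0 and 1 = 0
not (not p3 and p3) = not 0 = 3
not not (not p3 and p3) = not 3 = 0
(not not p3 and p3) implies not not (not p3 and p3) = 1 implies 0 = 0
This gives 0 ≠ 3.

No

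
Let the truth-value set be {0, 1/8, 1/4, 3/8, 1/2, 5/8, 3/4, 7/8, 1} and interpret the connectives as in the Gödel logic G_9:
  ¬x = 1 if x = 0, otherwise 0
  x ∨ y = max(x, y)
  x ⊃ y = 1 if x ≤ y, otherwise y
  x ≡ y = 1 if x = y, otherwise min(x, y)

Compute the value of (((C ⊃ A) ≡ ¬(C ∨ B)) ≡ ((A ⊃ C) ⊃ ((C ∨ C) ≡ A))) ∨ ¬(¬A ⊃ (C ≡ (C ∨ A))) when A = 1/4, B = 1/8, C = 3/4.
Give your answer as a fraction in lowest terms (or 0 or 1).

C ⊃ A = 3/4 ⊃ 1/4 = 1/4
C ∨ B = 3/4 ∨ 1/8 = 3/4
¬(C ∨ B) = ¬3/4 = 0
(C ⊃ A) ≡ ¬(C ∨ B) = 1/4 ≡ 0 = 0
A ⊃ C = 1/4 ⊃ 3/4 = 1
C ∨ C = 3/4 ∨ 3/4 = 3/4
(C ∨ C) ≡ A = 3/4 ≡ 1/4 = 1/4
(A ⊃ C) ⊃ ((C ∨ C) ≡ A) = 1 ⊃ 1/4 = 1/4
((C ⊃ A) ≡ ¬(C ∨ B)) ≡ ((A ⊃ C) ⊃ ((C ∨ C) ≡ A)) = 0 ≡ 1/4 = 0
¬A = ¬1/4 = 0
C ∨ A = 3/4 ∨ 1/4 = 3/4
C ≡ (C ∨ A) = 3/4 ≡ 3/4 = 1
¬A ⊃ (C ≡ (C ∨ A)) = 0 ⊃ 1 = 1
¬(¬A ⊃ (C ≡ (C ∨ A))) = ¬1 = 0
(((C ⊃ A) ≡ ¬(C ∨ B)) ≡ ((A ⊃ C) ⊃ ((C ∨ C) ≡ A))) ∨ ¬(¬A ⊃ (C ≡ (C ∨ A))) = 0 ∨ 0 = 0

0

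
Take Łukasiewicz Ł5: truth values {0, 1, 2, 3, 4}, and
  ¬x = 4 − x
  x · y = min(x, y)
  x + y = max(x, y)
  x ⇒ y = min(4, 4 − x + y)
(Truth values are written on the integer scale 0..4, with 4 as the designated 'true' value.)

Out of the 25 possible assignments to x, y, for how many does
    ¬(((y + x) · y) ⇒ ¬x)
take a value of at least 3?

value 4: 1 assignment (counts)
value 3: 2 assignments (counts)
value 2: 3 assignments
value 1: 4 assignments
value 0: 15 assignments
So 3 of the 25 assignments meet the threshold.

3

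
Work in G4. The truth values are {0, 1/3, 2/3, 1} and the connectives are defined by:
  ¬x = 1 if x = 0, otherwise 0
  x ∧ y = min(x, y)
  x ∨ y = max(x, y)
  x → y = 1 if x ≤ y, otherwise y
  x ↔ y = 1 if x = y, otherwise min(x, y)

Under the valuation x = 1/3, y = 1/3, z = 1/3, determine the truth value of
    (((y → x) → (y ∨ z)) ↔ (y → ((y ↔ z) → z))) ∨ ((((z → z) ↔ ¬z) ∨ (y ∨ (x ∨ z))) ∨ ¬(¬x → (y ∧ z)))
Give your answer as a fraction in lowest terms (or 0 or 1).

y → x = 1/3 → 1/3 = 1
y ∨ z = 1/3 ∨ 1/3 = 1/3
(y → x) → (y ∨ z) = 1 → 1/3 = 1/3
y ↔ z = 1/3 ↔ 1/3 = 1
(y ↔ z) → z = 1 → 1/3 = 1/3
y → ((y ↔ z) → z) = 1/3 → 1/3 = 1
((y → x) → (y ∨ z)) ↔ (y → ((y ↔ z) → z)) = 1/3 ↔ 1 = 1/3
z → z = 1/3 → 1/3 = 1
¬z = ¬1/3 = 0
(z → z) ↔ ¬z = 1 ↔ 0 = 0
x ∨ z = 1/3 ∨ 1/3 = 1/3
y ∨ (x ∨ z) = 1/3 ∨ 1/3 = 1/3
((z → z) ↔ ¬z) ∨ (y ∨ (x ∨ z)) = 0 ∨ 1/3 = 1/3
¬x = ¬1/3 = 0
y ∧ z = 1/3 ∧ 1/3 = 1/3
¬x → (y ∧ z) = 0 → 1/3 = 1
¬(¬x → (y ∧ z)) = ¬1 = 0
(((z → z) ↔ ¬z) ∨ (y ∨ (x ∨ z))) ∨ ¬(¬x → (y ∧ z)) = 1/3 ∨ 0 = 1/3
(((y → x) → (y ∨ z)) ↔ (y → ((y ↔ z) → z))) ∨ ((((z → z) ↔ ¬z) ∨ (y ∨ (x ∨ z))) ∨ ¬(¬x → (y ∧ z))) = 1/3 ∨ 1/3 = 1/3

1/3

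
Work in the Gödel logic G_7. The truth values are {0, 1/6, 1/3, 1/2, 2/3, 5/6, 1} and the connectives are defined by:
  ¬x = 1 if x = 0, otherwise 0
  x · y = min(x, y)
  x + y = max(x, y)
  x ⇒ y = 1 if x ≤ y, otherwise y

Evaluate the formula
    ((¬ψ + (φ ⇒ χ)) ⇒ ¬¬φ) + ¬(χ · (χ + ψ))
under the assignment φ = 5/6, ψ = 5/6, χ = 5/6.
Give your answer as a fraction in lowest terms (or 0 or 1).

1

¬ψ = ¬5/6 = 0
φ ⇒ χ = 5/6 ⇒ 5/6 = 1
¬ψ + (φ ⇒ χ) = 0 + 1 = 1
¬φ = ¬5/6 = 0
¬¬φ = ¬0 = 1
(¬ψ + (φ ⇒ χ)) ⇒ ¬¬φ = 1 ⇒ 1 = 1
χ + ψ = 5/6 + 5/6 = 5/6
χ · (χ + ψ) = 5/6 · 5/6 = 5/6
¬(χ · (χ + ψ)) = ¬5/6 = 0
((¬ψ + (φ ⇒ χ)) ⇒ ¬¬φ) + ¬(χ · (χ + ψ)) = 1 + 0 = 1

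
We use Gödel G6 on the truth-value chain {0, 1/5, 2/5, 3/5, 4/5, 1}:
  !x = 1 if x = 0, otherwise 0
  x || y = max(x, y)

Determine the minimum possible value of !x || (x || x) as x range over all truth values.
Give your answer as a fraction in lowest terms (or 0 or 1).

1/5

Take x = 1/5:
!x = !1/5 = 0
x || x = 1/5 || 1/5 = 1/5
!x || (x || x) = 0 || 1/5 = 1/5
No assignment yields a value below 1/5, so this is the minimum.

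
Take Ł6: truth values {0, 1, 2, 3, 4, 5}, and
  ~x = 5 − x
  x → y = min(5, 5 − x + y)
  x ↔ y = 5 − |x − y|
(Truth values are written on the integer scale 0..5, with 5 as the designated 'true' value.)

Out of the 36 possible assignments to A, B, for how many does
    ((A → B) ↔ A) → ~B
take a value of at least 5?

21

value 5: 21 assignments (counts)
value 4: 7 assignments
value 3: 2 assignments
value 2: 4 assignments
value 1: 1 assignment
value 0: 1 assignment
So 21 of the 36 assignments meet the threshold.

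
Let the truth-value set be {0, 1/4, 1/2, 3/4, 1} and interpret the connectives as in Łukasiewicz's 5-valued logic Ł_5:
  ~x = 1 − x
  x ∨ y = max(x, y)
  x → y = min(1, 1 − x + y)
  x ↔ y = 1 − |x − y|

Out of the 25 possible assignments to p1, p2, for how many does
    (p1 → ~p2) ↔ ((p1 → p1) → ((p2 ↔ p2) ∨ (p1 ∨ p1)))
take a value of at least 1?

value 1: 15 assignments (counts)
value 3/4: 4 assignments
value 1/2: 3 assignments
value 1/4: 2 assignments
value 0: 1 assignment
So 15 of the 25 assignments meet the threshold.

15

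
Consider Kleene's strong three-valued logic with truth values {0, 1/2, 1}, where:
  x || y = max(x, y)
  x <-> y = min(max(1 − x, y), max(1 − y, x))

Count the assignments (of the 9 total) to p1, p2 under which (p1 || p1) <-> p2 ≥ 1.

p1 = 0, p2 = 0 ↦ 1  ≥
p1 = 0, p2 = 1/2 ↦ 1/2  <
p1 = 0, p2 = 1 ↦ 0  <
p1 = 1/2, p2 = 0 ↦ 1/2  <
p1 = 1/2, p2 = 1/2 ↦ 1/2  <
p1 = 1/2, p2 = 1 ↦ 1/2  <
p1 = 1, p2 = 0 ↦ 0  <
p1 = 1, p2 = 1/2 ↦ 1/2  <
p1 = 1, p2 = 1 ↦ 1  ≥
So 2 of the 9 assignments meet the threshold.

2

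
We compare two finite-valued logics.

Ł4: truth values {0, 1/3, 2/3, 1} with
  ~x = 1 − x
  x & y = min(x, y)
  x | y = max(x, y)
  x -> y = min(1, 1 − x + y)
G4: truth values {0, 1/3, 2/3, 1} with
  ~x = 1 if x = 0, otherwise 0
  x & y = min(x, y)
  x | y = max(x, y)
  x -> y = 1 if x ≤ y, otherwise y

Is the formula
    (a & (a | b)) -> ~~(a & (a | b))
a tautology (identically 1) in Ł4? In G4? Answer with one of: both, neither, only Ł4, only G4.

both

In Ł4: every assignment gives 1 — tautology.
In G4: every assignment gives 1 — tautology.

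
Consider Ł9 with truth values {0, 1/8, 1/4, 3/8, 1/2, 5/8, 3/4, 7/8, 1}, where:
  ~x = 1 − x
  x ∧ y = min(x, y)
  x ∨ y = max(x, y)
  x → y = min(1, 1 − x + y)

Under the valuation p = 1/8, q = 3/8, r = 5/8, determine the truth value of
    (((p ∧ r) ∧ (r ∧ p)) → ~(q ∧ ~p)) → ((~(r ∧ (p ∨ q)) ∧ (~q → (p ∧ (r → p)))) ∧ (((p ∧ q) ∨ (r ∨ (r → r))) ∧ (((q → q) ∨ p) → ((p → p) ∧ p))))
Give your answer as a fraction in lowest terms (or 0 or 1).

1/8

p ∧ r = 1/8 ∧ 5/8 = 1/8
r ∧ p = 5/8 ∧ 1/8 = 1/8
(p ∧ r) ∧ (r ∧ p) = 1/8 ∧ 1/8 = 1/8
~p = ~1/8 = 7/8
q ∧ ~p = 3/8 ∧ 7/8 = 3/8
~(q ∧ ~p) = ~3/8 = 5/8
((p ∧ r) ∧ (r ∧ p)) → ~(q ∧ ~p) = 1/8 → 5/8 = 1
p ∨ q = 1/8 ∨ 3/8 = 3/8
r ∧ (p ∨ q) = 5/8 ∧ 3/8 = 3/8
~(r ∧ (p ∨ q)) = ~3/8 = 5/8
~q = ~3/8 = 5/8
r → p = 5/8 → 1/8 = 1/2
p ∧ (r → p) = 1/8 ∧ 1/2 = 1/8
~q → (p ∧ (r → p)) = 5/8 → 1/8 = 1/2
~(r ∧ (p ∨ q)) ∧ (~q → (p ∧ (r → p))) = 5/8 ∧ 1/2 = 1/2
p ∧ q = 1/8 ∧ 3/8 = 1/8
r → r = 5/8 → 5/8 = 1
r ∨ (r → r) = 5/8 ∨ 1 = 1
(p ∧ q) ∨ (r ∨ (r → r)) = 1/8 ∨ 1 = 1
q → q = 3/8 → 3/8 = 1
(q → q) ∨ p = 1 ∨ 1/8 = 1
p → p = 1/8 → 1/8 = 1
(p → p) ∧ p = 1 ∧ 1/8 = 1/8
((q → q) ∨ p) → ((p → p) ∧ p) = 1 → 1/8 = 1/8
((p ∧ q) ∨ (r ∨ (r → r))) ∧ (((q → q) ∨ p) → ((p → p) ∧ p)) = 1 ∧ 1/8 = 1/8
(~(r ∧ (p ∨ q)) ∧ (~q → (p ∧ (r → p)))) ∧ (((p ∧ q) ∨ (r ∨ (r → r))) ∧ (((q → q) ∨ p) → ((p → p) ∧ p))) = 1/2 ∧ 1/8 = 1/8
(((p ∧ r) ∧ (r ∧ p)) → ~(q ∧ ~p)) → ((~(r ∧ (p ∨ q)) ∧ (~q → (p ∧ (r → p)))) ∧ (((p ∧ q) ∨ (r ∨ (r → r))) ∧ (((q → q) ∨ p) → ((p → p) ∧ p)))) = 1 → 1/8 = 1/8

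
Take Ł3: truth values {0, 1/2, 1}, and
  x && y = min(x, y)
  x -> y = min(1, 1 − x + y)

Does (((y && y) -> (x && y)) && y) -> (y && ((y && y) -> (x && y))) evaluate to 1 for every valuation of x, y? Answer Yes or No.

x = 0, y = 0 ↦ 1
x = 0, y = 1/2 ↦ 1
x = 0, y = 1 ↦ 1
x = 1/2, y = 0 ↦ 1
x = 1/2, y = 1/2 ↦ 1
x = 1/2, y = 1 ↦ 1
x = 1, y = 0 ↦ 1
x = 1, y = 1/2 ↦ 1
x = 1, y = 1 ↦ 1
Every assignment gives a value ≥ 1.

Yes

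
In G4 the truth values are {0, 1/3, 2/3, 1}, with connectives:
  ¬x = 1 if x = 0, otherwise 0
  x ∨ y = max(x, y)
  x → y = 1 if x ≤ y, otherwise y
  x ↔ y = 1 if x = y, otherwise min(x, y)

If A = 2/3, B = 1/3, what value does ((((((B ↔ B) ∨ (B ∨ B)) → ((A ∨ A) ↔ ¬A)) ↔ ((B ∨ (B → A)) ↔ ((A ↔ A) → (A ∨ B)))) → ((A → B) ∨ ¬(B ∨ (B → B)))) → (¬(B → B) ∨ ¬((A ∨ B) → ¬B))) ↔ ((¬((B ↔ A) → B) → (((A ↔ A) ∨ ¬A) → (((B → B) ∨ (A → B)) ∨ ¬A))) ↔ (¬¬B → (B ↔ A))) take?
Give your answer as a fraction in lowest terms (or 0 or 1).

1/3

B ↔ B = 1/3 ↔ 1/3 = 1
B ∨ B = 1/3 ∨ 1/3 = 1/3
(B ↔ B) ∨ (B ∨ B) = 1 ∨ 1/3 = 1
A ∨ A = 2/3 ∨ 2/3 = 2/3
¬A = ¬2/3 = 0
(A ∨ A) ↔ ¬A = 2/3 ↔ 0 = 0
((B ↔ B) ∨ (B ∨ B)) → ((A ∨ A) ↔ ¬A) = 1 → 0 = 0
B → A = 1/3 → 2/3 = 1
B ∨ (B → A) = 1/3 ∨ 1 = 1
A ↔ A = 2/3 ↔ 2/3 = 1
A ∨ B = 2/3 ∨ 1/3 = 2/3
(A ↔ A) → (A ∨ B) = 1 → 2/3 = 2/3
(B ∨ (B → A)) ↔ ((A ↔ A) → (A ∨ B)) = 1 ↔ 2/3 = 2/3
(((B ↔ B) ∨ (B ∨ B)) → ((A ∨ A) ↔ ¬A)) ↔ ((B ∨ (B → A)) ↔ ((A ↔ A) → (A ∨ B))) = 0 ↔ 2/3 = 0
A → B = 2/3 → 1/3 = 1/3
B → B = 1/3 → 1/3 = 1
B ∨ (B → B) = 1/3 ∨ 1 = 1
¬(B ∨ (B → B)) = ¬1 = 0
(A → B) ∨ ¬(B ∨ (B → B)) = 1/3 ∨ 0 = 1/3
((((B ↔ B) ∨ (B ∨ B)) → ((A ∨ A) ↔ ¬A)) ↔ ((B ∨ (B → A)) ↔ ((A ↔ A) → (A ∨ B)))) → ((A → B) ∨ ¬(B ∨ (B → B))) = 0 → 1/3 = 1
B → B = 1/3 → 1/3 = 1
¬(B → B) = ¬1 = 0
A ∨ B = 2/3 ∨ 1/3 = 2/3
¬B = ¬1/3 = 0
(A ∨ B) → ¬B = 2/3 → 0 = 0
¬((A ∨ B) → ¬B) = ¬0 = 1
¬(B → B) ∨ ¬((A ∨ B) → ¬B) = 0 ∨ 1 = 1
(((((B ↔ B) ∨ (B ∨ B)) → ((A ∨ A) ↔ ¬A)) ↔ ((B ∨ (B → A)) ↔ ((A ↔ A) → (A ∨ B)))) → ((A → B) ∨ ¬(B ∨ (B → B)))) → (¬(B → B) ∨ ¬((A ∨ B) → ¬B)) = 1 → 1 = 1
B ↔ A = 1/3 ↔ 2/3 = 1/3
(B ↔ A) → B = 1/3 → 1/3 = 1
¬((B ↔ A) → B) = ¬1 = 0
A ↔ A = 2/3 ↔ 2/3 = 1
¬A = ¬2/3 = 0
(A ↔ A) ∨ ¬A = 1 ∨ 0 = 1
B → B = 1/3 → 1/3 = 1
A → B = 2/3 → 1/3 = 1/3
(B → B) ∨ (A → B) = 1 ∨ 1/3 = 1
¬A = ¬2/3 = 0
((B → B) ∨ (A → B)) ∨ ¬A = 1 ∨ 0 = 1
((A ↔ A) ∨ ¬A) → (((B → B) ∨ (A → B)) ∨ ¬A) = 1 → 1 = 1
¬((B ↔ A) → B) → (((A ↔ A) ∨ ¬A) → (((B → B) ∨ (A → B)) ∨ ¬A)) = 0 → 1 = 1
¬B = ¬1/3 = 0
¬¬B = ¬0 = 1
B ↔ A = 1/3 ↔ 2/3 = 1/3
¬¬B → (B ↔ A) = 1 → 1/3 = 1/3
(¬((B ↔ A) → B) → (((A ↔ A) ∨ ¬A) → (((B → B) ∨ (A → B)) ∨ ¬A))) ↔ (¬¬B → (B ↔ A)) = 1 ↔ 1/3 = 1/3
((((((B ↔ B) ∨ (B ∨ B)) → ((A ∨ A) ↔ ¬A)) ↔ ((B ∨ (B → A)) ↔ ((A ↔ A) → (A ∨ B)))) → ((A → B) ∨ ¬(B ∨ (B → B)))) → (¬(B → B) ∨ ¬((A ∨ B) → ¬B))) ↔ ((¬((B ↔ A) → B) → (((A ↔ A) ∨ ¬A) → (((B → B) ∨ (A → B)) ∨ ¬A))) ↔ (¬¬B → (B ↔ A))) = 1 ↔ 1/3 = 1/3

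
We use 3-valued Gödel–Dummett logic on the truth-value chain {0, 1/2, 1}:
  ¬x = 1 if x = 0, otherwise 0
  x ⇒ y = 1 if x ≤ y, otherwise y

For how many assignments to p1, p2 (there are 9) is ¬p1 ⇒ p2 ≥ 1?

7

p1 = 0, p2 = 0 ↦ 0  <
p1 = 0, p2 = 1/2 ↦ 1/2  <
p1 = 0, p2 = 1 ↦ 1  ≥
p1 = 1/2, p2 = 0 ↦ 1  ≥
p1 = 1/2, p2 = 1/2 ↦ 1  ≥
p1 = 1/2, p2 = 1 ↦ 1  ≥
p1 = 1, p2 = 0 ↦ 1  ≥
p1 = 1, p2 = 1/2 ↦ 1  ≥
p1 = 1, p2 = 1 ↦ 1  ≥
So 7 of the 9 assignments meet the threshold.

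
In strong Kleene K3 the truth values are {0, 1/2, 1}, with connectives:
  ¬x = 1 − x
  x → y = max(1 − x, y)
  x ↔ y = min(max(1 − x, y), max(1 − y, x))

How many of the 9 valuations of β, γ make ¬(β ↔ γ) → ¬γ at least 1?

β = 0, γ = 0 ↦ 1  ≥
β = 0, γ = 1/2 ↦ 1/2  <
β = 0, γ = 1 ↦ 0  <
β = 1/2, γ = 0 ↦ 1  ≥
β = 1/2, γ = 1/2 ↦ 1/2  <
β = 1/2, γ = 1 ↦ 1/2  <
β = 1, γ = 0 ↦ 1  ≥
β = 1, γ = 1/2 ↦ 1/2  <
β = 1, γ = 1 ↦ 1  ≥
So 4 of the 9 assignments meet the threshold.

4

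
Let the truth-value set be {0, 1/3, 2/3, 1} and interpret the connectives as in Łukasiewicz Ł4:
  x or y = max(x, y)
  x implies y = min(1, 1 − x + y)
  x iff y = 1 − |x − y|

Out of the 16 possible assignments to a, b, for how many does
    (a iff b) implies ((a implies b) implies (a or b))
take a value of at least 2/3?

14

a = 0, b = 0 ↦ 0  <
a = 0, b = 1/3 ↦ 2/3  ≥
a = 0, b = 2/3 ↦ 1  ≥
a = 0, b = 1 ↦ 1  ≥
a = 1/3, b = 0 ↦ 1  ≥
a = 1/3, b = 1/3 ↦ 1/3  <
a = 1/3, b = 2/3 ↦ 1  ≥
a = 1/3, b = 1 ↦ 1  ≥
a = 2/3, b = 0 ↦ 1  ≥
a = 2/3, b = 1/3 ↦ 1  ≥
a = 2/3, b = 2/3 ↦ 2/3  ≥
a = 2/3, b = 1 ↦ 1  ≥
a = 1, b = 0 ↦ 1  ≥
a = 1, b = 1/3 ↦ 1  ≥
a = 1, b = 2/3 ↦ 1  ≥
a = 1, b = 1 ↦ 1  ≥
So 14 of the 16 assignments meet the threshold.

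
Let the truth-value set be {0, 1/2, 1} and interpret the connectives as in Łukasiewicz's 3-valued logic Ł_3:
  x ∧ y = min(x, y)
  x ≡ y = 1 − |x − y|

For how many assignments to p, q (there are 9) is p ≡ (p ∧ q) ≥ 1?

p = 0, q = 0 ↦ 1  ≥
p = 0, q = 1/2 ↦ 1  ≥
p = 0, q = 1 ↦ 1  ≥
p = 1/2, q = 0 ↦ 1/2  <
p = 1/2, q = 1/2 ↦ 1  ≥
p = 1/2, q = 1 ↦ 1  ≥
p = 1, q = 0 ↦ 0  <
p = 1, q = 1/2 ↦ 1/2  <
p = 1, q = 1 ↦ 1  ≥
So 6 of the 9 assignments meet the threshold.

6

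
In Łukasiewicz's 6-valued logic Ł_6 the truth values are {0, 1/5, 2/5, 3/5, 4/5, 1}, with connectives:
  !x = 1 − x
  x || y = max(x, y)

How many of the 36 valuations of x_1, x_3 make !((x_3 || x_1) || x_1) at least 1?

value 1: 1 assignment (counts)
value 4/5: 3 assignments
value 3/5: 5 assignments
value 2/5: 7 assignments
value 1/5: 9 assignments
value 0: 11 assignments
So 1 of the 36 assignments meets the threshold.

1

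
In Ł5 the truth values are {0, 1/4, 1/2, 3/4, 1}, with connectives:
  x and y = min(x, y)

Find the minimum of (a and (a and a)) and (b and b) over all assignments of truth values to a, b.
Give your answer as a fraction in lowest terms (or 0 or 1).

0

Take a = 0, b = 0:
a and a = 0 and 0 = 0
a and (a and a) = 0 and 0 = 0
b and b = 0 and 0 = 0
(a and (a and a)) and (b and b) = 0 and 0 = 0
No assignment yields a value below 0, so this is the minimum.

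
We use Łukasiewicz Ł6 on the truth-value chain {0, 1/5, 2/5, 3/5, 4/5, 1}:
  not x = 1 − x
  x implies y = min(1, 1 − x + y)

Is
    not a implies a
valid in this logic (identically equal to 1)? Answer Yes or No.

No

Counterexample: take a = 0.
not a = not 0 = 1
not a implies a = 1 implies 0 = 0
This gives 0 ≠ 1.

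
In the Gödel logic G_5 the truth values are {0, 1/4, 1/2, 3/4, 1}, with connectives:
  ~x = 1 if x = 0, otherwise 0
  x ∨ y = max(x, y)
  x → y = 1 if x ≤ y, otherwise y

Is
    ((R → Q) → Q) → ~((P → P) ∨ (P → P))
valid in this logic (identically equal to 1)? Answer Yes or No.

Counterexample: take P = 0, Q = 0, R = 1/4.
R → Q = 1/4 → 0 = 0
(R → Q) → Q = 0 → 0 = 1
P → P = 0 → 0 = 1
P → P = 0 → 0 = 1
(P → P) ∨ (P → P) = 1 ∨ 1 = 1
~((P → P) ∨ (P → P)) = ~1 = 0
((R → Q) → Q) → ~((P → P) ∨ (P → P)) = 1 → 0 = 0
This gives 0 ≠ 1.

No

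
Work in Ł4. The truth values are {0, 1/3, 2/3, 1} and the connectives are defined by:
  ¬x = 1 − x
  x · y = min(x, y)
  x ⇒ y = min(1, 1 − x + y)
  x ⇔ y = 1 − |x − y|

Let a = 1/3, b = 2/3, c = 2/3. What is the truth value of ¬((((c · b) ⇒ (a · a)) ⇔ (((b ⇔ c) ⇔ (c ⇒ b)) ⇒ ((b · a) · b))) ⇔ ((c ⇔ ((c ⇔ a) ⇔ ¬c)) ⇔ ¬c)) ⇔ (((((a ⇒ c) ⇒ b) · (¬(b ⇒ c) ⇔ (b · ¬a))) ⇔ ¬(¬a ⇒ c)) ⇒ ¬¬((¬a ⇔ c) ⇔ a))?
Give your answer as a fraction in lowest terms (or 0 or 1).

c · b = 2/3 · 2/3 = 2/3
a · a = 1/3 · 1/3 = 1/3
(c · b) ⇒ (a · a) = 2/3 ⇒ 1/3 = 2/3
b ⇔ c = 2/3 ⇔ 2/3 = 1
c ⇒ b = 2/3 ⇒ 2/3 = 1
(b ⇔ c) ⇔ (c ⇒ b) = 1 ⇔ 1 = 1
b · a = 2/3 · 1/3 = 1/3
(b · a) · b = 1/3 · 2/3 = 1/3
((b ⇔ c) ⇔ (c ⇒ b)) ⇒ ((b · a) · b) = 1 ⇒ 1/3 = 1/3
((c · b) ⇒ (a · a)) ⇔ (((b ⇔ c) ⇔ (c ⇒ b)) ⇒ ((b · a) · b)) = 2/3 ⇔ 1/3 = 2/3
c ⇔ a = 2/3 ⇔ 1/3 = 2/3
¬c = ¬2/3 = 1/3
(c ⇔ a) ⇔ ¬c = 2/3 ⇔ 1/3 = 2/3
c ⇔ ((c ⇔ a) ⇔ ¬c) = 2/3 ⇔ 2/3 = 1
¬c = ¬2/3 = 1/3
(c ⇔ ((c ⇔ a) ⇔ ¬c)) ⇔ ¬c = 1 ⇔ 1/3 = 1/3
(((c · b) ⇒ (a · a)) ⇔ (((b ⇔ c) ⇔ (c ⇒ b)) ⇒ ((b · a) · b))) ⇔ ((c ⇔ ((c ⇔ a) ⇔ ¬c)) ⇔ ¬c) = 2/3 ⇔ 1/3 = 2/3
¬((((c · b) ⇒ (a · a)) ⇔ (((b ⇔ c) ⇔ (c ⇒ b)) ⇒ ((b · a) · b))) ⇔ ((c ⇔ ((c ⇔ a) ⇔ ¬c)) ⇔ ¬c)) = ¬2/3 = 1/3
a ⇒ c = 1/3 ⇒ 2/3 = 1
(a ⇒ c) ⇒ b = 1 ⇒ 2/3 = 2/3
b ⇒ c = 2/3 ⇒ 2/3 = 1
¬(b ⇒ c) = ¬1 = 0
¬a = ¬1/3 = 2/3
b · ¬a = 2/3 · 2/3 = 2/3
¬(b ⇒ c) ⇔ (b · ¬a) = 0 ⇔ 2/3 = 1/3
((a ⇒ c) ⇒ b) · (¬(b ⇒ c) ⇔ (b · ¬a)) = 2/3 · 1/3 = 1/3
¬a = ¬1/3 = 2/3
¬a ⇒ c = 2/3 ⇒ 2/3 = 1
¬(¬a ⇒ c) = ¬1 = 0
(((a ⇒ c) ⇒ b) · (¬(b ⇒ c) ⇔ (b · ¬a))) ⇔ ¬(¬a ⇒ c) = 1/3 ⇔ 0 = 2/3
¬a = ¬1/3 = 2/3
¬a ⇔ c = 2/3 ⇔ 2/3 = 1
(¬a ⇔ c) ⇔ a = 1 ⇔ 1/3 = 1/3
¬((¬a ⇔ c) ⇔ a) = ¬1/3 = 2/3
¬¬((¬a ⇔ c) ⇔ a) = ¬2/3 = 1/3
((((a ⇒ c) ⇒ b) · (¬(b ⇒ c) ⇔ (b · ¬a))) ⇔ ¬(¬a ⇒ c)) ⇒ ¬¬((¬a ⇔ c) ⇔ a) = 2/3 ⇒ 1/3 = 2/3
¬((((c · b) ⇒ (a · a)) ⇔ (((b ⇔ c) ⇔ (c ⇒ b)) ⇒ ((b · a) · b))) ⇔ ((c ⇔ ((c ⇔ a) ⇔ ¬c)) ⇔ ¬c)) ⇔ (((((a ⇒ c) ⇒ b) · (¬(b ⇒ c) ⇔ (b · ¬a))) ⇔ ¬(¬a ⇒ c)) ⇒ ¬¬((¬a ⇔ c) ⇔ a)) = 1/3 ⇔ 2/3 = 2/3

2/3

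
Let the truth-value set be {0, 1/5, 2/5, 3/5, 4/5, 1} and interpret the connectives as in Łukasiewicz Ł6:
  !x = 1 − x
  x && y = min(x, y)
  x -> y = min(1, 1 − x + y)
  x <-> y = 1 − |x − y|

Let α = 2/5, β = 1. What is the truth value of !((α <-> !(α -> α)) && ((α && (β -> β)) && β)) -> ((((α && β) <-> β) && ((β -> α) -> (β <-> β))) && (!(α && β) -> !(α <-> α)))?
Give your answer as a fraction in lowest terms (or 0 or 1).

α -> α = 2/5 -> 2/5 = 1
!(α -> α) = !1 = 0
α <-> !(α -> α) = 2/5 <-> 0 = 3/5
β -> β = 1 -> 1 = 1
α && (β -> β) = 2/5 && 1 = 2/5
(α && (β -> β)) && β = 2/5 && 1 = 2/5
(α <-> !(α -> α)) && ((α && (β -> β)) && β) = 3/5 && 2/5 = 2/5
!((α <-> !(α -> α)) && ((α && (β -> β)) && β)) = !2/5 = 3/5
α && β = 2/5 && 1 = 2/5
(α && β) <-> β = 2/5 <-> 1 = 2/5
β -> α = 1 -> 2/5 = 2/5
β <-> β = 1 <-> 1 = 1
(β -> α) -> (β <-> β) = 2/5 -> 1 = 1
((α && β) <-> β) && ((β -> α) -> (β <-> β)) = 2/5 && 1 = 2/5
α && β = 2/5 && 1 = 2/5
!(α && β) = !2/5 = 3/5
α <-> α = 2/5 <-> 2/5 = 1
!(α <-> α) = !1 = 0
!(α && β) -> !(α <-> α) = 3/5 -> 0 = 2/5
(((α && β) <-> β) && ((β -> α) -> (β <-> β))) && (!(α && β) -> !(α <-> α)) = 2/5 && 2/5 = 2/5
!((α <-> !(α -> α)) && ((α && (β -> β)) && β)) -> ((((α && β) <-> β) && ((β -> α) -> (β <-> β))) && (!(α && β) -> !(α <-> α))) = 3/5 -> 2/5 = 4/5

4/5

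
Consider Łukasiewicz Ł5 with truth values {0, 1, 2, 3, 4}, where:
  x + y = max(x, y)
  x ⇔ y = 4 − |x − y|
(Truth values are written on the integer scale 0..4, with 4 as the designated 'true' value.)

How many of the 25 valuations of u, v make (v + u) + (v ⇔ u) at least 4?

13

value 4: 13 assignments (counts)
value 3: 10 assignments
value 2: 2 assignments
So 13 of the 25 assignments meet the threshold.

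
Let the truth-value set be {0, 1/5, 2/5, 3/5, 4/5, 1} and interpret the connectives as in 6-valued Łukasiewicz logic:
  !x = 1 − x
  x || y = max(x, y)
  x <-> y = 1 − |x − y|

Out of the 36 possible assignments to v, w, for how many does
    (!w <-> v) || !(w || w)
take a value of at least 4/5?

value 1: 11 assignments (counts)
value 4/5: 12 assignments (counts)
value 3/5: 7 assignments
value 2/5: 3 assignments
value 1/5: 2 assignments
value 0: 1 assignment
So 23 of the 36 assignments meet the threshold.

23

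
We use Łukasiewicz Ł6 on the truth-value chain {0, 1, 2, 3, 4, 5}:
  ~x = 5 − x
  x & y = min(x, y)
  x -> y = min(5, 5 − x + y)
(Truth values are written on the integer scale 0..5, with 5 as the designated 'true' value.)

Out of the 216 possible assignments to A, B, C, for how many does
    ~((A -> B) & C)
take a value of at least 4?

value 5: 41 assignments (counts)
value 4: 43 assignments (counts)
value 3: 42 assignments
value 2: 38 assignments
value 1: 31 assignments
value 0: 21 assignments
So 84 of the 216 assignments meet the threshold.

84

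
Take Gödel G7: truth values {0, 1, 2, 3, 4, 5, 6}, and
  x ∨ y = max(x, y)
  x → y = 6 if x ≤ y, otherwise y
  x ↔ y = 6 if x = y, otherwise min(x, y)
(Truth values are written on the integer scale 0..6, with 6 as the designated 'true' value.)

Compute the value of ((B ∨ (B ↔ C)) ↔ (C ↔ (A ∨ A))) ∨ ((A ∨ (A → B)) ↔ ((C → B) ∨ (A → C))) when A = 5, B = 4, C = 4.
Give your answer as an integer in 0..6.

B ↔ C = 4 ↔ 4 = 6
B ∨ (B ↔ C) = 4 ∨ 6 = 6
A ∨ A = 5 ∨ 5 = 5
C ↔ (A ∨ A) = 4 ↔ 5 = 4
(B ∨ (B ↔ C)) ↔ (C ↔ (A ∨ A)) = 6 ↔ 4 = 4
A → B = 5 → 4 = 4
A ∨ (A → B) = 5 ∨ 4 = 5
C → B = 4 → 4 = 6
A → C = 5 → 4 = 4
(C → B) ∨ (A → C) = 6 ∨ 4 = 6
(A ∨ (A → B)) ↔ ((C → B) ∨ (A → C)) = 5 ↔ 6 = 5
((B ∨ (B ↔ C)) ↔ (C ↔ (A ∨ A))) ∨ ((A ∨ (A → B)) ↔ ((C → B) ∨ (A → C))) = 4 ∨ 5 = 5

5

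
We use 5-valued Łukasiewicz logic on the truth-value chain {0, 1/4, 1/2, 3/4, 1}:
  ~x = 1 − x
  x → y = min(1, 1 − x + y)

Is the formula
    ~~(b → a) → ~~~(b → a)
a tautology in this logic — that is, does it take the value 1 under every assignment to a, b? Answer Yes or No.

No

Counterexample: take a = 0, b = 0.
b → a = 0 → 0 = 1
~(b → a) = ~1 = 0
~~(b → a) = ~0 = 1
b → a = 0 → 0 = 1
~(b → a) = ~1 = 0
~~(b → a) = ~0 = 1
~~~(b → a) = ~1 = 0
~~(b → a) → ~~~(b → a) = 1 → 0 = 0
This gives 0 ≠ 1.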